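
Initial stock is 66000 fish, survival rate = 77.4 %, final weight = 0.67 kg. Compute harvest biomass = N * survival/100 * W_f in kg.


Survivors = 66000 * 77.4/100 = 51084 fish
Harvest biomass = survivors * W_f = 51084 * 0.67 = 34226.28 kg

34226.28 kg


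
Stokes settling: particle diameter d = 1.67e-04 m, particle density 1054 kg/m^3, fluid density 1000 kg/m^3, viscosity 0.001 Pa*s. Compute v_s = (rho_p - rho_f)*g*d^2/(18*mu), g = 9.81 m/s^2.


Density difference: rho_p - rho_f = 1054 - 1000 = 54 kg/m^3
d^2 = (1.67e-04)^2 = 2.7889e-08 m^2
Numerator = (rho_p - rho_f) * g * d^2 = 54 * 9.81 * 2.7889e-08 = 1.4773919e-05
Denominator = 18 * mu = 18 * 0.001 = 0.018
v_s = 1.4773919e-05 / 0.018 = 8.20773e-04 m/s
Check: Re = rho_f * v_s * d / mu = 1000 * 8.20773e-04 * 1.67e-04 / 0.001 = 0.137 < 1, so Stokes' law applies.

8.20773e-04 m/s


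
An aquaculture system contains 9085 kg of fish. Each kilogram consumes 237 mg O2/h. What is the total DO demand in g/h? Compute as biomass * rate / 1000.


Total O2 consumption (mg/h) = 9085 kg * 237 mg/(kg*h) = 2153145 mg/h
Convert to g/h: 2153145 / 1000 = 2153.145 g/h

2153.145 g/h


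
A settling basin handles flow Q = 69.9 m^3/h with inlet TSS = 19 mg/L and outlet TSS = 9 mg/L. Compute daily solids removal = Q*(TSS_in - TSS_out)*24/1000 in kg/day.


Concentration drop: TSS_in - TSS_out = 19 - 9 = 10 mg/L
Hourly solids removed = Q * dTSS = 69.9 m^3/h * 10 mg/L = 699 g/h  (m^3/h * mg/L = g/h)
Daily solids removed = 699 * 24 = 16776 g/day
Convert g to kg: 16776 / 1000 = 16.776 kg/day

16.776 kg/day


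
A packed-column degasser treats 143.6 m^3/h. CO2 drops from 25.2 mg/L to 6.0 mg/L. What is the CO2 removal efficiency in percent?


CO2_out / CO2_in = 6.0 / 25.2 = 0.23809524
Fraction remaining = 0.23809524
efficiency = (1 - 0.23809524) * 100 = 76.1905 %

76.1905 %


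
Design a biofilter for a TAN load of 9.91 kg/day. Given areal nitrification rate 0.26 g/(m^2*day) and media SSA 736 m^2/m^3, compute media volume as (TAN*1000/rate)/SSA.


A = 9.91*1000 / 0.26 = 38115.385 m^2
V = 38115.385 / 736 = 51.7872

51.7872 m^3


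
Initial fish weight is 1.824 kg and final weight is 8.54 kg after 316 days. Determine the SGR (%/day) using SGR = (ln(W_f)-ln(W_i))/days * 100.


ln(W_f) = ln(8.54) = 2.144761
ln(W_i) = ln(1.824) = 0.60103189
ln(W_f) - ln(W_i) = 2.144761 - 0.60103189 = 1.5437291
SGR = 1.5437291 / 316 * 100 = 0.488522 %/day

0.488522 %/day


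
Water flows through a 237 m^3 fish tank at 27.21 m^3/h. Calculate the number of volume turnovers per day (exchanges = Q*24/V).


Daily flow volume = 27.21 m^3/h * 24 h = 653.04 m^3/day
Exchanges = daily flow / tank volume = 653.04 / 237 = 2.75544 exchanges/day

2.75544 exchanges/day


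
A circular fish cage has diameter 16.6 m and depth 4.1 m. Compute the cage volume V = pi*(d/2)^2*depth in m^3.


r = d/2 = 16.6/2 = 8.3 m
Base area = pi*r^2 = pi*8.3^2 = 216.42432 m^2
Volume = 216.42432 * 4.1 = 887.34 m^3

887.34 m^3


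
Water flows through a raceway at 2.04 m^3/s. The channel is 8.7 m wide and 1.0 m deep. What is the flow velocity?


Cross-sectional area = W * d = 8.7 * 1.0 = 8.7 m^2
Velocity = Q / A = 2.04 / 8.7 = 0.234483 m/s

0.234483 m/s


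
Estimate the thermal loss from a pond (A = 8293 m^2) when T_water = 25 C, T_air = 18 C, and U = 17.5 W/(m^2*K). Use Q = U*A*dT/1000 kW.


Temperature difference dT = 25 - 18 = 7 K
Heat loss (W) = U * A * dT = 17.5 * 8293 * 7 = 1015892.5 W
Convert to kW: 1015892.5 / 1000 = 1015.8925 kW

1015.8925 kW


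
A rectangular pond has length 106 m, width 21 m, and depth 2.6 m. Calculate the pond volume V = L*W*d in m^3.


Base area = L * W = 106 * 21 = 2226 m^2
Volume = area * depth = 2226 * 2.6 = 5787.6 m^3

5787.6 m^3


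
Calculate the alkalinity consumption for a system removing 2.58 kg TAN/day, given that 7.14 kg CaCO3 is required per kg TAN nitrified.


Alkalinity factor: 7.14 kg CaCO3 consumed per kg TAN nitrified
alk = 2.58 kg TAN * 7.14 = 18.4212 kg CaCO3/day

18.4212 kg CaCO3/day


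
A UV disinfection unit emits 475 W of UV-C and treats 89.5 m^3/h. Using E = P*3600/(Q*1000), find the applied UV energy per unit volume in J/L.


Energy delivered per hour = 475 W * 3600 s = 1710000 J/h
Volume treated per hour = 89.5 m^3/h * 1000 = 89500 L/h
dose = 1710000 / 89500 = 19.1061 J/L

19.1061 J/L


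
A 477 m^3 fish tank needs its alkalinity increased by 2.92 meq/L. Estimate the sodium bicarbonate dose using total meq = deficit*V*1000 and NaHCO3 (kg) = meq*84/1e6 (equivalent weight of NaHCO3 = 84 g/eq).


Tank volume in L = 477 m^3 * 1000 = 477000 L
Total meq required = 2.92 meq/L * 477000 L = 1392840 meq
NaHCO3 mass = 1392840 meq * 84 mg/meq / 1e6 = 116.999 kg

116.999 kg


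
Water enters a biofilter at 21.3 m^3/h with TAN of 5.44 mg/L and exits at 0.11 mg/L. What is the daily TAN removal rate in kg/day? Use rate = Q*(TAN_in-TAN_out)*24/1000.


Concentration drop: TAN_in - TAN_out = 5.44 - 0.11 = 5.33 mg/L
Hourly TAN removed = Q * dTAN = 21.3 m^3/h * 5.33 mg/L = 113.529 g/h  (m^3/h * mg/L = g/h)
Daily TAN removed = 113.529 * 24 = 2724.696 g/day
Convert to kg/day: 2724.696 / 1000 = 2.724696 kg/day

2.724696 kg/day


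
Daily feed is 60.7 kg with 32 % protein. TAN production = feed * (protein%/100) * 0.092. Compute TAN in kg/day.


Protein in feed = 60.7 * 32/100 = 19.424 kg/day
TAN = protein * 0.092 = 19.424 * 0.092 = 1.787008 kg/day

1.787008 kg/day


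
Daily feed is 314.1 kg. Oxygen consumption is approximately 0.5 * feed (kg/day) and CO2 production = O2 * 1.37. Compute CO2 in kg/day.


O2 = 314.1 * 0.5 = 157.05
CO2 = 157.05 * 1.37 = 215.1585

215.1585 kg/day


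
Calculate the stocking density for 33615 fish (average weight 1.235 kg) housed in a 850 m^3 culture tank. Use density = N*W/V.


Total biomass = 33615 fish * 1.235 kg = 41514.525 kg
Density = total biomass / volume = 41514.525 / 850 = 48.8406 kg/m^3

48.8406 kg/m^3


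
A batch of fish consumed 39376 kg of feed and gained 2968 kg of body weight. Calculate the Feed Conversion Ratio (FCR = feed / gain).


FCR = feed consumed / weight gained
FCR = 39376 kg / 2968 kg = 13.2668

13.2668


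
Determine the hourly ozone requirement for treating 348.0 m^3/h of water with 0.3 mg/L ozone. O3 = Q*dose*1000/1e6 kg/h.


O3 demand (mg/h) = Q * dose * 1000 = 348.0 * 0.3 * 1000 = 104400 mg/h
Convert mg to kg: 104400 / 1e6 = 0.1044 kg/h

0.1044 kg/h


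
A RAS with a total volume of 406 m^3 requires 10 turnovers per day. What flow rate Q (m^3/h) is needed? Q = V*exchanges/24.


Daily recirculation volume = 406 m^3 * 10 = 4060 m^3/day
Flow rate Q = daily volume / 24 h = 4060 / 24 = 169.167 m^3/h

169.167 m^3/h


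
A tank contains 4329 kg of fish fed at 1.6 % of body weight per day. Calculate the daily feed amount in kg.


Feeding rate fraction = 1.6% / 100 = 0.016
Daily feed = 4329 kg * 0.016 = 69.264 kg/day

69.264 kg/day


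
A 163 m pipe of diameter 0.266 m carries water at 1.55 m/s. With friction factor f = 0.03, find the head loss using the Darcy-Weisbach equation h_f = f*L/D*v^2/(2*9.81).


v^2 = 1.55^2 = 2.4025 m^2/s^2
L/D = 163/0.266 = 612.78195
h_f = f*(L/D)*v^2/(2g) = 0.03 * 612.78195 * 2.4025 / 19.62 = 2.25108 m

2.25108 m


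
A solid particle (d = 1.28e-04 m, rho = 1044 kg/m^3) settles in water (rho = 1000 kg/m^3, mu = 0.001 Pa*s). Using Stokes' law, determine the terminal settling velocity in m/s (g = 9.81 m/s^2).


Density difference: rho_p - rho_f = 1044 - 1000 = 44 kg/m^3
d^2 = (1.28e-04)^2 = 1.6384e-08 m^2
Numerator = (rho_p - rho_f) * g * d^2 = 44 * 9.81 * 1.6384e-08 = 7.0719898e-06
Denominator = 18 * mu = 18 * 0.001 = 0.018
v_s = 7.0719898e-06 / 0.018 = 3.92888e-04 m/s
Check: Re = rho_f * v_s * d / mu = 1000 * 3.92888e-04 * 1.28e-04 / 0.001 = 0.0503 < 1, so Stokes' law applies.

3.92888e-04 m/s


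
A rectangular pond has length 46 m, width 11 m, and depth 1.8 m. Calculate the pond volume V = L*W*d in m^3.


Base area = L * W = 46 * 11 = 506 m^2
Volume = area * depth = 506 * 1.8 = 910.8 m^3

910.8 m^3


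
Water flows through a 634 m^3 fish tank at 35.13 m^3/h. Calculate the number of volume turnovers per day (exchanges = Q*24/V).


Daily flow volume = 35.13 m^3/h * 24 h = 843.12 m^3/day
Exchanges = daily flow / tank volume = 843.12 / 634 = 1.32984 exchanges/day

1.32984 exchanges/day


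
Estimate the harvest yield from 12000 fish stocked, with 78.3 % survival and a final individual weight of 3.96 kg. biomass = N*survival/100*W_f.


Survivors = 12000 * 78.3/100 = 9396 fish
Harvest biomass = survivors * W_f = 9396 * 3.96 = 37208.16 kg

37208.16 kg


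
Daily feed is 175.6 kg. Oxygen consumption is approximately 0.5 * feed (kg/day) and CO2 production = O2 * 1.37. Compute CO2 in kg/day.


O2 = 175.6 * 0.5 = 87.8
CO2 = 87.8 * 1.37 = 120.286

120.286 kg/day


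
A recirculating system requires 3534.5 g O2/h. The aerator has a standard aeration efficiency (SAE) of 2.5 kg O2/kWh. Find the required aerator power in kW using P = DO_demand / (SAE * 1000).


SAE in g O2/kWh = 2.5 * 1000 = 2500 g/kWh
P = DO_demand / SAE_g = 3534.5 / 2500 = 1.4138 kW

1.4138 kW


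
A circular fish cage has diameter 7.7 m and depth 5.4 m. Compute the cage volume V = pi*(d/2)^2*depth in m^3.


r = d/2 = 7.7/2 = 3.85 m
Base area = pi*r^2 = pi*3.85^2 = 46.566257 m^2
Volume = 46.566257 * 5.4 = 251.458 m^3

251.458 m^3


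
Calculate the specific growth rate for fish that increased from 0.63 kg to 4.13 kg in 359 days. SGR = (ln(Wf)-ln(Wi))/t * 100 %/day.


ln(W_f) = ln(4.13) = 1.4182774
ln(W_i) = ln(0.63) = -0.46203546
ln(W_f) - ln(W_i) = 1.4182774 - -0.46203546 = 1.8803129
SGR = 1.8803129 / 359 * 100 = 0.523764 %/day

0.523764 %/day


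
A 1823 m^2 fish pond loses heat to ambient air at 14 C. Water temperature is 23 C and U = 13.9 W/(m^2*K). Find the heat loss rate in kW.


Temperature difference dT = 23 - 14 = 9 K
Heat loss (W) = U * A * dT = 13.9 * 1823 * 9 = 228057.3 W
Convert to kW: 228057.3 / 1000 = 228.0573 kW

228.0573 kW


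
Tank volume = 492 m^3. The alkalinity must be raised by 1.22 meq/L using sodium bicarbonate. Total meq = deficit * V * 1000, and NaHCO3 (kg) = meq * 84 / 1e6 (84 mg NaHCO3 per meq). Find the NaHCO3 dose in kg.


Tank volume in L = 492 m^3 * 1000 = 492000 L
Total meq required = 1.22 meq/L * 492000 L = 600240 meq
NaHCO3 mass = 600240 meq * 84 mg/meq / 1e6 = 50.4202 kg

50.4202 kg


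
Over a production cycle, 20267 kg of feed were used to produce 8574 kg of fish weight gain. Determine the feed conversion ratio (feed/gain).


FCR = feed consumed / weight gained
FCR = 20267 kg / 8574 kg = 2.36377

2.36377


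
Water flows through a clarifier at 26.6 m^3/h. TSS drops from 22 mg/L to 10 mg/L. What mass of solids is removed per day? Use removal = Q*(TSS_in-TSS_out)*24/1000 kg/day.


Concentration drop: TSS_in - TSS_out = 22 - 10 = 12 mg/L
Hourly solids removed = Q * dTSS = 26.6 m^3/h * 12 mg/L = 319.2 g/h  (m^3/h * mg/L = g/h)
Daily solids removed = 319.2 * 24 = 7660.8 g/day
Convert g to kg: 7660.8 / 1000 = 7.6608 kg/day

7.6608 kg/day


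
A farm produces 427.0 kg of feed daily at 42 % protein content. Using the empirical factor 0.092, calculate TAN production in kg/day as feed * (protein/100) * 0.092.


Protein in feed = 427.0 * 42/100 = 179.34 kg/day
TAN = protein * 0.092 = 179.34 * 0.092 = 16.49928 kg/day

16.49928 kg/day


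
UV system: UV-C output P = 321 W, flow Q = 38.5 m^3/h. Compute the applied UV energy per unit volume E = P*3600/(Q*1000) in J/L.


Energy delivered per hour = 321 W * 3600 s = 1155600 J/h
Volume treated per hour = 38.5 m^3/h * 1000 = 38500 L/h
dose = 1155600 / 38500 = 30.0156 J/L

30.0156 J/L


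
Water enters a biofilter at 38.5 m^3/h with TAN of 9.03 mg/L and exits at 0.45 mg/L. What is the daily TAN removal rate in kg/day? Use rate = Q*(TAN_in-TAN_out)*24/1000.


Concentration drop: TAN_in - TAN_out = 9.03 - 0.45 = 8.58 mg/L
Hourly TAN removed = Q * dTAN = 38.5 m^3/h * 8.58 mg/L = 330.33 g/h  (m^3/h * mg/L = g/h)
Daily TAN removed = 330.33 * 24 = 7927.92 g/day
Convert to kg/day: 7927.92 / 1000 = 7.92792 kg/day

7.92792 kg/day


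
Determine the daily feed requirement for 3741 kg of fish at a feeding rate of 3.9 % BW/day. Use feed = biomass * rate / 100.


Feeding rate fraction = 3.9% / 100 = 0.039
Daily feed = 3741 kg * 0.039 = 145.899 kg/day

145.899 kg/day


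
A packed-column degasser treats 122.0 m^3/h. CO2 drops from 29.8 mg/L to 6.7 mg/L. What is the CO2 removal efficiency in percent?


CO2_out / CO2_in = 6.7 / 29.8 = 0.22483221
Fraction remaining = 0.22483221
efficiency = (1 - 0.22483221) * 100 = 77.5168 %

77.5168 %


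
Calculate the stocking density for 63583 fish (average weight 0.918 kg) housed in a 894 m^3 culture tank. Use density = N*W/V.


Total biomass = 63583 fish * 0.918 kg = 58369.194 kg
Density = total biomass / volume = 58369.194 / 894 = 65.2899 kg/m^3

65.2899 kg/m^3


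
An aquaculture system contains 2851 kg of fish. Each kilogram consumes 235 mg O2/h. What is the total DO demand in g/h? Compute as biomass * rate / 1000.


Total O2 consumption (mg/h) = 2851 kg * 235 mg/(kg*h) = 669985 mg/h
Convert to g/h: 669985 / 1000 = 669.985 g/h

669.985 g/h


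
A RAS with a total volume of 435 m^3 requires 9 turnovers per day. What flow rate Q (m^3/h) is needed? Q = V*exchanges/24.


Daily recirculation volume = 435 m^3 * 9 = 3915 m^3/day
Flow rate Q = daily volume / 24 h = 3915 / 24 = 163.125 m^3/h

163.125 m^3/h


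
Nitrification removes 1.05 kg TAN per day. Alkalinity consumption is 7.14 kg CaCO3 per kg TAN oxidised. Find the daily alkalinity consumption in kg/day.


Alkalinity factor: 7.14 kg CaCO3 consumed per kg TAN nitrified
alk = 1.05 kg TAN * 7.14 = 7.497 kg CaCO3/day

7.497 kg CaCO3/day


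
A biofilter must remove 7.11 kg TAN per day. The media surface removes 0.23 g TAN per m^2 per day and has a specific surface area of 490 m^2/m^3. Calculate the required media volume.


A = 7.11*1000 / 0.23 = 30913.043 m^2
V = 30913.043 / 490 = 63.0878

63.0878 m^3


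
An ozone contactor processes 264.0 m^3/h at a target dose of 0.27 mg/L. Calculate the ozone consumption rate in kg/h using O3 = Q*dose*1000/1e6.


O3 demand (mg/h) = Q * dose * 1000 = 264.0 * 0.27 * 1000 = 71280 mg/h
Convert mg to kg: 71280 / 1e6 = 0.07128 kg/h

0.07128 kg/h


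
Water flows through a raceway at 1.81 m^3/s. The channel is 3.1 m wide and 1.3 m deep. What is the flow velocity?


Cross-sectional area = W * d = 3.1 * 1.3 = 4.03 m^2
Velocity = Q / A = 1.81 / 4.03 = 0.449132 m/s

0.449132 m/s


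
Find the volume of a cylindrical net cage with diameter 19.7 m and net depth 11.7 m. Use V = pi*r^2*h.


r = d/2 = 19.7/2 = 9.85 m
Base area = pi*r^2 = pi*9.85^2 = 304.80517 m^2
Volume = 304.80517 * 11.7 = 3566.22 m^3

3566.22 m^3


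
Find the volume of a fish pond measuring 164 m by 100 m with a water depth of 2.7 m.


Base area = L * W = 164 * 100 = 16400 m^2
Volume = area * depth = 16400 * 2.7 = 44280 m^3

44280 m^3


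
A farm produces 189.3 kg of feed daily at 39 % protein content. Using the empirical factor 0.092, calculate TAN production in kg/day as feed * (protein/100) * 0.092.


Protein in feed = 189.3 * 39/100 = 73.827 kg/day
TAN = protein * 0.092 = 73.827 * 0.092 = 6.792084 kg/day

6.792084 kg/day


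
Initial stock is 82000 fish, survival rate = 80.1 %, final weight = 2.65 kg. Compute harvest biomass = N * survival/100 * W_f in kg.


Survivors = 82000 * 80.1/100 = 65682 fish
Harvest biomass = survivors * W_f = 65682 * 2.65 = 174057.3 kg

174057.3 kg


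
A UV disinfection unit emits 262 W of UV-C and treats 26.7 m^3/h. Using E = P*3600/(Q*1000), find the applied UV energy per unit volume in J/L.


Energy delivered per hour = 262 W * 3600 s = 943200 J/h
Volume treated per hour = 26.7 m^3/h * 1000 = 26700 L/h
dose = 943200 / 26700 = 35.3258 J/L

35.3258 J/L


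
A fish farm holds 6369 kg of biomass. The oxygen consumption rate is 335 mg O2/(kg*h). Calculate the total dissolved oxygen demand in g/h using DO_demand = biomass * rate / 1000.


Total O2 consumption (mg/h) = 6369 kg * 335 mg/(kg*h) = 2133615 mg/h
Convert to g/h: 2133615 / 1000 = 2133.615 g/h

2133.615 g/h


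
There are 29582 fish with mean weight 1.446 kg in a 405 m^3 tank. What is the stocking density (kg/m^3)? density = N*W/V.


Total biomass = 29582 fish * 1.446 kg = 42775.572 kg
Density = total biomass / volume = 42775.572 / 405 = 105.619 kg/m^3

105.619 kg/m^3


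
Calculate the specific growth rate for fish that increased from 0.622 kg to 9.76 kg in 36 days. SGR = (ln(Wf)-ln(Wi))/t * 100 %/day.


ln(W_f) = ln(9.76) = 2.2782924
ln(W_i) = ln(0.622) = -0.47481519
ln(W_f) - ln(W_i) = 2.2782924 - -0.47481519 = 2.7531076
SGR = 2.7531076 / 36 * 100 = 7.64752 %/day

7.64752 %/day


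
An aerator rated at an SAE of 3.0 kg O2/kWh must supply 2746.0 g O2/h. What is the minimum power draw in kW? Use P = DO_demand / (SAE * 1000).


SAE in g O2/kWh = 3.0 * 1000 = 3000 g/kWh
P = DO_demand / SAE_g = 2746.0 / 3000 = 0.915333 kW

0.915333 kW


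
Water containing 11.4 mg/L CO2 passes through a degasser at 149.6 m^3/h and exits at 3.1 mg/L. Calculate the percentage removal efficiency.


CO2_out / CO2_in = 3.1 / 11.4 = 0.27192982
Fraction remaining = 0.27192982
efficiency = (1 - 0.27192982) * 100 = 72.807 %

72.807 %


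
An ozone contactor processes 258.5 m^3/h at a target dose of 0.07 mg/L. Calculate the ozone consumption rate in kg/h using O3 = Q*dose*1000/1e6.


O3 demand (mg/h) = Q * dose * 1000 = 258.5 * 0.07 * 1000 = 18095 mg/h
Convert mg to kg: 18095 / 1e6 = 0.018095 kg/h

0.018095 kg/h


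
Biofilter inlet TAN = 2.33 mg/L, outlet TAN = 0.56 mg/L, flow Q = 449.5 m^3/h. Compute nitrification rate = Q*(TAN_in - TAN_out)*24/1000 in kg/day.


Concentration drop: TAN_in - TAN_out = 2.33 - 0.56 = 1.77 mg/L
Hourly TAN removed = Q * dTAN = 449.5 m^3/h * 1.77 mg/L = 795.615 g/h  (m^3/h * mg/L = g/h)
Daily TAN removed = 795.615 * 24 = 19094.76 g/day
Convert to kg/day: 19094.76 / 1000 = 19.09476 kg/day

19.09476 kg/day


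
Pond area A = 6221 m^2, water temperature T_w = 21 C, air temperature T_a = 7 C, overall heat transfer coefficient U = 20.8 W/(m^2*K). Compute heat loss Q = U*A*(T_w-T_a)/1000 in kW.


Temperature difference dT = 21 - 7 = 14 K
Heat loss (W) = U * A * dT = 20.8 * 6221 * 14 = 1811555.2 W
Convert to kW: 1811555.2 / 1000 = 1811.5552 kW

1811.5552 kW


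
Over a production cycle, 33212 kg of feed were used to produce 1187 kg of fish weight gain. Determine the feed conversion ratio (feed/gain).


FCR = feed consumed / weight gained
FCR = 33212 kg / 1187 kg = 27.9798

27.9798


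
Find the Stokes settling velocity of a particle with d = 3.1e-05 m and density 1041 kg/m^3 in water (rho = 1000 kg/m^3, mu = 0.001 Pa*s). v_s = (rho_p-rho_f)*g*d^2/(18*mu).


Density difference: rho_p - rho_f = 1041 - 1000 = 41 kg/m^3
d^2 = (3.1e-05)^2 = 9.61e-10 m^2
Numerator = (rho_p - rho_f) * g * d^2 = 41 * 9.81 * 9.61e-10 = 3.8652381e-07
Denominator = 18 * mu = 18 * 0.001 = 0.018
v_s = 3.8652381e-07 / 0.018 = 2.14735e-05 m/s
Check: Re = rho_f * v_s * d / mu = 1000 * 2.14735e-05 * 3.1e-05 / 0.001 = 6.66e-04 < 1, so Stokes' law applies.

2.14735e-05 m/s


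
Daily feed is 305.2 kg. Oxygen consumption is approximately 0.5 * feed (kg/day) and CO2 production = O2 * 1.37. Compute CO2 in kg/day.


O2 = 305.2 * 0.5 = 152.6
CO2 = 152.6 * 1.37 = 209.062

209.062 kg/day


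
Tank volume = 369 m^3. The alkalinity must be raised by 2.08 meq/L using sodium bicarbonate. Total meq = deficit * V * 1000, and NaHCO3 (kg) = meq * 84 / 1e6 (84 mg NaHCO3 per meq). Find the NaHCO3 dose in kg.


Tank volume in L = 369 m^3 * 1000 = 369000 L
Total meq required = 2.08 meq/L * 369000 L = 767520 meq
NaHCO3 mass = 767520 meq * 84 mg/meq / 1e6 = 64.4717 kg

64.4717 kg


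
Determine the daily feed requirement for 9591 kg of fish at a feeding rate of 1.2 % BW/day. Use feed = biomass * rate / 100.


Feeding rate fraction = 1.2% / 100 = 0.012
Daily feed = 9591 kg * 0.012 = 115.092 kg/day

115.092 kg/day


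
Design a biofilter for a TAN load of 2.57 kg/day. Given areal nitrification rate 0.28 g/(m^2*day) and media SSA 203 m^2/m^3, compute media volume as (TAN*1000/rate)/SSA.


A = 2.57*1000 / 0.28 = 9178.5714 m^2
V = 9178.5714 / 203 = 45.2146

45.2146 m^3


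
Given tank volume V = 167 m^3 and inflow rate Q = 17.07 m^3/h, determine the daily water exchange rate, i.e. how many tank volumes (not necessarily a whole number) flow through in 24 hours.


Daily flow volume = 17.07 m^3/h * 24 h = 409.68 m^3/day
Exchanges = daily flow / tank volume = 409.68 / 167 = 2.45317 exchanges/day

2.45317 exchanges/day


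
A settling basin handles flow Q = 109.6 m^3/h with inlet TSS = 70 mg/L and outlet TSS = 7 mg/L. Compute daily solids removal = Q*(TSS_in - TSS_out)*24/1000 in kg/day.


Concentration drop: TSS_in - TSS_out = 70 - 7 = 63 mg/L
Hourly solids removed = Q * dTSS = 109.6 m^3/h * 63 mg/L = 6904.8 g/h  (m^3/h * mg/L = g/h)
Daily solids removed = 6904.8 * 24 = 165715.2 g/day
Convert g to kg: 165715.2 / 1000 = 165.7152 kg/day

165.7152 kg/day


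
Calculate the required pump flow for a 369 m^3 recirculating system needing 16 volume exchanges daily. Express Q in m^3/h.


Daily recirculation volume = 369 m^3 * 16 = 5904 m^3/day
Flow rate Q = daily volume / 24 h = 5904 / 24 = 246 m^3/h

246 m^3/h


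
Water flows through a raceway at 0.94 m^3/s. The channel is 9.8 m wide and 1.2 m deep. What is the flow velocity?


Cross-sectional area = W * d = 9.8 * 1.2 = 11.76 m^2
Velocity = Q / A = 0.94 / 11.76 = 0.079932 m/s

0.079932 m/s


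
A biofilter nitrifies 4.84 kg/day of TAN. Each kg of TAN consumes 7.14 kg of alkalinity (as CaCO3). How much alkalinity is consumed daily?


Alkalinity factor: 7.14 kg CaCO3 consumed per kg TAN nitrified
alk = 4.84 kg TAN * 7.14 = 34.5576 kg CaCO3/day

34.5576 kg CaCO3/day


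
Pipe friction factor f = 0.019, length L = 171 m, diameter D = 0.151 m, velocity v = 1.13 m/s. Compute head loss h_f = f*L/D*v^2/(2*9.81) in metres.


v^2 = 1.13^2 = 1.2769 m^2/s^2
L/D = 171/0.151 = 1132.4503
h_f = f*(L/D)*v^2/(2g) = 0.019 * 1132.4503 * 1.2769 / 19.62 = 1.40033 m

1.40033 m


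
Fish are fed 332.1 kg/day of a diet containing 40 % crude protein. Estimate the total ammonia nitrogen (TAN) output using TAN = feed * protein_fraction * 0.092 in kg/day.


Protein in feed = 332.1 * 40/100 = 132.84 kg/day
TAN = protein * 0.092 = 132.84 * 0.092 = 12.22128 kg/day

12.22128 kg/day


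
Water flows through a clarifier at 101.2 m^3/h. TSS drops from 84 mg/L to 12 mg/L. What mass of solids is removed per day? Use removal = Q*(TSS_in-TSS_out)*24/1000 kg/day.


Concentration drop: TSS_in - TSS_out = 84 - 12 = 72 mg/L
Hourly solids removed = Q * dTSS = 101.2 m^3/h * 72 mg/L = 7286.4 g/h  (m^3/h * mg/L = g/h)
Daily solids removed = 7286.4 * 24 = 174873.6 g/day
Convert g to kg: 174873.6 / 1000 = 174.8736 kg/day

174.8736 kg/day


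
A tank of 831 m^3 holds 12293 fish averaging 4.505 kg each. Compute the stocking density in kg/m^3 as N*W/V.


Total biomass = 12293 fish * 4.505 kg = 55379.965 kg
Density = total biomass / volume = 55379.965 / 831 = 66.6426 kg/m^3

66.6426 kg/m^3


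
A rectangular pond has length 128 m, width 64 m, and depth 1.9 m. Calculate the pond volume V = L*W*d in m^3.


Base area = L * W = 128 * 64 = 8192 m^2
Volume = area * depth = 8192 * 1.9 = 15564.8 m^3

15564.8 m^3


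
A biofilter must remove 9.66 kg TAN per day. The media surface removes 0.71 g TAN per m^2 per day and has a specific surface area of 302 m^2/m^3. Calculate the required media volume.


A = 9.66*1000 / 0.71 = 13605.634 m^2
V = 13605.634 / 302 = 45.0518

45.0518 m^3


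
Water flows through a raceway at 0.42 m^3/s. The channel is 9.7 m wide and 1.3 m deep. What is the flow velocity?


Cross-sectional area = W * d = 9.7 * 1.3 = 12.61 m^2
Velocity = Q / A = 0.42 / 12.61 = 0.0333069 m/s

0.0333069 m/s


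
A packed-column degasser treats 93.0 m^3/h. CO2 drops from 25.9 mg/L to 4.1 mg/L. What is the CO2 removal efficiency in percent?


CO2_out / CO2_in = 4.1 / 25.9 = 0.15830116
Fraction remaining = 0.15830116
efficiency = (1 - 0.15830116) * 100 = 84.1699 %

84.1699 %


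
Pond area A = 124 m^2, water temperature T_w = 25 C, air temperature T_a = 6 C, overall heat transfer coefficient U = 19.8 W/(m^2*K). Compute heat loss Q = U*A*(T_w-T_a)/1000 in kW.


Temperature difference dT = 25 - 6 = 19 K
Heat loss (W) = U * A * dT = 19.8 * 124 * 19 = 46648.8 W
Convert to kW: 46648.8 / 1000 = 46.6488 kW

46.6488 kW


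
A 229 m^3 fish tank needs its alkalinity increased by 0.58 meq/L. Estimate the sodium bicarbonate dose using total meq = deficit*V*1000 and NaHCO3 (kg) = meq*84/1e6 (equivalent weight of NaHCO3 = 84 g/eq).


Tank volume in L = 229 m^3 * 1000 = 229000 L
Total meq required = 0.58 meq/L * 229000 L = 132820 meq
NaHCO3 mass = 132820 meq * 84 mg/meq / 1e6 = 11.1569 kg

11.1569 kg


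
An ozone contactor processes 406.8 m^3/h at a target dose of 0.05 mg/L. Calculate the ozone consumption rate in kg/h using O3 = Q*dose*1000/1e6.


O3 demand (mg/h) = Q * dose * 1000 = 406.8 * 0.05 * 1000 = 20340 mg/h
Convert mg to kg: 20340 / 1e6 = 0.02034 kg/h

0.02034 kg/h


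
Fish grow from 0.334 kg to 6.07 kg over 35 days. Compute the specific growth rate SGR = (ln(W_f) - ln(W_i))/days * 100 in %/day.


ln(W_f) = ln(6.07) = 1.8033586
ln(W_i) = ln(0.334) = -1.0966143
ln(W_f) - ln(W_i) = 1.8033586 - -1.0966143 = 2.8999729
SGR = 2.8999729 / 35 * 100 = 8.28564 %/day

8.28564 %/day


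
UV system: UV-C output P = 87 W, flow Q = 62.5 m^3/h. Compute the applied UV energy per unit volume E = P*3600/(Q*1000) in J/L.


Energy delivered per hour = 87 W * 3600 s = 313200 J/h
Volume treated per hour = 62.5 m^3/h * 1000 = 62500 L/h
dose = 313200 / 62500 = 5.0112 J/L

5.0112 J/L


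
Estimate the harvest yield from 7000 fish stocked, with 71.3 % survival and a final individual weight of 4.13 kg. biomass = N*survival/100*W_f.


Survivors = 7000 * 71.3/100 = 4991 fish
Harvest biomass = survivors * W_f = 4991 * 4.13 = 20612.83 kg

20612.83 kg


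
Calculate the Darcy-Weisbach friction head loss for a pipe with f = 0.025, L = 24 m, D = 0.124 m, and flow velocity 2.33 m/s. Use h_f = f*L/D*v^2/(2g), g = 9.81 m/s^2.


v^2 = 2.33^2 = 5.4289 m^2/s^2
L/D = 24/0.124 = 193.54839
h_f = f*(L/D)*v^2/(2g) = 0.025 * 193.54839 * 5.4289 / 19.62 = 1.33888 m

1.33888 m


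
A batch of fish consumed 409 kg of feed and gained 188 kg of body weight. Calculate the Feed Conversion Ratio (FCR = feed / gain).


FCR = feed consumed / weight gained
FCR = 409 kg / 188 kg = 2.17553

2.17553


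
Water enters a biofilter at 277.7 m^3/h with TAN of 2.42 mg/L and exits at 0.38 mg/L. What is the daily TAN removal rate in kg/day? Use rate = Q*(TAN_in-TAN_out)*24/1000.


Concentration drop: TAN_in - TAN_out = 2.42 - 0.38 = 2.04 mg/L
Hourly TAN removed = Q * dTAN = 277.7 m^3/h * 2.04 mg/L = 566.508 g/h  (m^3/h * mg/L = g/h)
Daily TAN removed = 566.508 * 24 = 13596.192 g/day
Convert to kg/day: 13596.192 / 1000 = 13.596192 kg/day

13.596192 kg/day


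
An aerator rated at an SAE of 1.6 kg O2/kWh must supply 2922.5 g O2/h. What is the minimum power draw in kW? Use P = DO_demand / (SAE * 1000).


SAE in g O2/kWh = 1.6 * 1000 = 1600 g/kWh
P = DO_demand / SAE_g = 2922.5 / 1600 = 1.82656 kW

1.82656 kW


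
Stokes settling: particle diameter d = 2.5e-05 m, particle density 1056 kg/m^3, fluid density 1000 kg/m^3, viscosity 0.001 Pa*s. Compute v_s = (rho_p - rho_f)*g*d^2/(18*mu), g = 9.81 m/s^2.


Density difference: rho_p - rho_f = 1056 - 1000 = 56 kg/m^3
d^2 = (2.5e-05)^2 = 6.25e-10 m^2
Numerator = (rho_p - rho_f) * g * d^2 = 56 * 9.81 * 6.25e-10 = 3.4335e-07
Denominator = 18 * mu = 18 * 0.001 = 0.018
v_s = 3.4335e-07 / 0.018 = 1.9075e-05 m/s
Check: Re = rho_f * v_s * d / mu = 1000 * 1.9075e-05 * 2.5e-05 / 0.001 = 4.77e-04 < 1, so Stokes' law applies.

1.9075e-05 m/s


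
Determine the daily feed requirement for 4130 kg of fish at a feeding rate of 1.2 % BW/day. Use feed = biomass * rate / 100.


Feeding rate fraction = 1.2% / 100 = 0.012
Daily feed = 4130 kg * 0.012 = 49.56 kg/day

49.56 kg/day


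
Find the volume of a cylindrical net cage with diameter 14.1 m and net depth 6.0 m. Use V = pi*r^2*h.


r = d/2 = 14.1/2 = 7.05 m
Base area = pi*r^2 = pi*7.05^2 = 156.14501 m^2
Volume = 156.14501 * 6.0 = 936.87 m^3

936.87 m^3


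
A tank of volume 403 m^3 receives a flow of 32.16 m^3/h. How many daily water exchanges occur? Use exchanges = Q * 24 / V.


Daily flow volume = 32.16 m^3/h * 24 h = 771.84 m^3/day
Exchanges = daily flow / tank volume = 771.84 / 403 = 1.91524 exchanges/day

1.91524 exchanges/day


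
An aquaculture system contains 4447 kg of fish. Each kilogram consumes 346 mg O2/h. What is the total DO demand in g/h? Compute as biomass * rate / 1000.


Total O2 consumption (mg/h) = 4447 kg * 346 mg/(kg*h) = 1538662 mg/h
Convert to g/h: 1538662 / 1000 = 1538.662 g/h

1538.662 g/h


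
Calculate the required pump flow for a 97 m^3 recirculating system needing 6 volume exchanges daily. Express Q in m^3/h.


Daily recirculation volume = 97 m^3 * 6 = 582 m^3/day
Flow rate Q = daily volume / 24 h = 582 / 24 = 24.25 m^3/h

24.25 m^3/h


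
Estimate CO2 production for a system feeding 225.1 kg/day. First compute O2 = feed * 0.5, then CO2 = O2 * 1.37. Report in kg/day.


O2 = 225.1 * 0.5 = 112.55
CO2 = 112.55 * 1.37 = 154.1935

154.1935 kg/day


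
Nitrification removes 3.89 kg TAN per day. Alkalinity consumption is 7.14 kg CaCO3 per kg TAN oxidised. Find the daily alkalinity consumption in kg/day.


Alkalinity factor: 7.14 kg CaCO3 consumed per kg TAN nitrified
alk = 3.89 kg TAN * 7.14 = 27.7746 kg CaCO3/day

27.7746 kg CaCO3/day


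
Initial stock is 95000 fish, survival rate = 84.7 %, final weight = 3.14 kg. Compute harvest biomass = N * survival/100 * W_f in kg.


Survivors = 95000 * 84.7/100 = 80465 fish
Harvest biomass = survivors * W_f = 80465 * 3.14 = 252660.1 kg

252660.1 kg


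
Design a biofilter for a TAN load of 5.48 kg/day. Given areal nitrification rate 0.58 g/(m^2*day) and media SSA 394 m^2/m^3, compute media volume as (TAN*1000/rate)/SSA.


A = 5.48*1000 / 0.58 = 9448.2759 m^2
V = 9448.2759 / 394 = 23.9804

23.9804 m^3


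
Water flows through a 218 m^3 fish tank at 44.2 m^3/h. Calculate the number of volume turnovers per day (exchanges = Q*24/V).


Daily flow volume = 44.2 m^3/h * 24 h = 1060.8 m^3/day
Exchanges = daily flow / tank volume = 1060.8 / 218 = 4.86606 exchanges/day

4.86606 exchanges/day


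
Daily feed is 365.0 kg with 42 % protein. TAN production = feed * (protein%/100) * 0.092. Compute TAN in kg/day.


Protein in feed = 365.0 * 42/100 = 153.3 kg/day
TAN = protein * 0.092 = 153.3 * 0.092 = 14.1036 kg/day

14.1036 kg/day


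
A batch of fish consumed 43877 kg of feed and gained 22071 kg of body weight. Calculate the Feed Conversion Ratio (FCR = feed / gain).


FCR = feed consumed / weight gained
FCR = 43877 kg / 22071 kg = 1.98799

1.98799


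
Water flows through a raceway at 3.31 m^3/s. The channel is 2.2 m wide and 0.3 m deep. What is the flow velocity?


Cross-sectional area = W * d = 2.2 * 0.3 = 0.66 m^2
Velocity = Q / A = 3.31 / 0.66 = 5.01515 m/s

5.01515 m/s


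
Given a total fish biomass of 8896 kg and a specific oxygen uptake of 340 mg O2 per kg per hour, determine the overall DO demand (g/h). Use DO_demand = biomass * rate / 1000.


Total O2 consumption (mg/h) = 8896 kg * 340 mg/(kg*h) = 3024640 mg/h
Convert to g/h: 3024640 / 1000 = 3024.64 g/h

3024.64 g/h


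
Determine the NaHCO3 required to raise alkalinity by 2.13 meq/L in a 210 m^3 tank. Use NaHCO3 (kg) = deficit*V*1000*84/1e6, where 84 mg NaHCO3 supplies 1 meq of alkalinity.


Tank volume in L = 210 m^3 * 1000 = 210000 L
Total meq required = 2.13 meq/L * 210000 L = 447300 meq
NaHCO3 mass = 447300 meq * 84 mg/meq / 1e6 = 37.5732 kg

37.5732 kg


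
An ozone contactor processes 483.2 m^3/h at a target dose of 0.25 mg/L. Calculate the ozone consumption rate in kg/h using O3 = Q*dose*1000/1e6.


O3 demand (mg/h) = Q * dose * 1000 = 483.2 * 0.25 * 1000 = 120800 mg/h
Convert mg to kg: 120800 / 1e6 = 0.1208 kg/h

0.1208 kg/h


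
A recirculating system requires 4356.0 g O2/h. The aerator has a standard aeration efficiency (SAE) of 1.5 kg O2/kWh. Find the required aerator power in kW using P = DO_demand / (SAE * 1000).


SAE in g O2/kWh = 1.5 * 1000 = 1500 g/kWh
P = DO_demand / SAE_g = 4356.0 / 1500 = 2.904 kW

2.904 kW


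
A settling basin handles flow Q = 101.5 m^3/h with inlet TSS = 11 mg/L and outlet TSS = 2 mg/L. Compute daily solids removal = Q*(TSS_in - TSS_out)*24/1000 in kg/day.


Concentration drop: TSS_in - TSS_out = 11 - 2 = 9 mg/L
Hourly solids removed = Q * dTSS = 101.5 m^3/h * 9 mg/L = 913.5 g/h  (m^3/h * mg/L = g/h)
Daily solids removed = 913.5 * 24 = 21924 g/day
Convert g to kg: 21924 / 1000 = 21.924 kg/day

21.924 kg/day


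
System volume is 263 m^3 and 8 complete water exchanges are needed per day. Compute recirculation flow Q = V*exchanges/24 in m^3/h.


Daily recirculation volume = 263 m^3 * 8 = 2104 m^3/day
Flow rate Q = daily volume / 24 h = 2104 / 24 = 87.6667 m^3/h

87.6667 m^3/h


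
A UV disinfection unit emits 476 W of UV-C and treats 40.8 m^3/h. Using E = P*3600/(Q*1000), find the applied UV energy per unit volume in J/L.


Energy delivered per hour = 476 W * 3600 s = 1713600 J/h
Volume treated per hour = 40.8 m^3/h * 1000 = 40800 L/h
dose = 1713600 / 40800 = 42 J/L

42 J/L


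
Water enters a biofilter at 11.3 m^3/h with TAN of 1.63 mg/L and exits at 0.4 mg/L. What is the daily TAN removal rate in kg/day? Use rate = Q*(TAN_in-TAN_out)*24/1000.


Concentration drop: TAN_in - TAN_out = 1.63 - 0.4 = 1.23 mg/L
Hourly TAN removed = Q * dTAN = 11.3 m^3/h * 1.23 mg/L = 13.899 g/h  (m^3/h * mg/L = g/h)
Daily TAN removed = 13.899 * 24 = 333.576 g/day
Convert to kg/day: 333.576 / 1000 = 0.333576 kg/day

0.333576 kg/day


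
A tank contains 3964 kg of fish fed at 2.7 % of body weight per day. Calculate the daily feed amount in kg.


Feeding rate fraction = 2.7% / 100 = 0.027
Daily feed = 3964 kg * 0.027 = 107.028 kg/day

107.028 kg/day


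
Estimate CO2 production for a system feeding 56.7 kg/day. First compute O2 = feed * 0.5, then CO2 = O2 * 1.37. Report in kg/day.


O2 = 56.7 * 0.5 = 28.35
CO2 = 28.35 * 1.37 = 38.8395

38.8395 kg/day


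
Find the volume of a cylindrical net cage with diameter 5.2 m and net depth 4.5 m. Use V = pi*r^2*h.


r = d/2 = 5.2/2 = 2.6 m
Base area = pi*r^2 = pi*2.6^2 = 21.237166 m^2
Volume = 21.237166 * 4.5 = 95.5672 m^3

95.5672 m^3


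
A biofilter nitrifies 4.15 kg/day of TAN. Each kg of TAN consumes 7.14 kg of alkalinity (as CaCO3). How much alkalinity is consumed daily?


Alkalinity factor: 7.14 kg CaCO3 consumed per kg TAN nitrified
alk = 4.15 kg TAN * 7.14 = 29.631 kg CaCO3/day

29.631 kg CaCO3/day


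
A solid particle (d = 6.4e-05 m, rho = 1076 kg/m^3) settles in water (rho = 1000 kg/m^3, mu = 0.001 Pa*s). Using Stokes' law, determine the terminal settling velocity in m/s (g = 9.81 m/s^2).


Density difference: rho_p - rho_f = 1076 - 1000 = 76 kg/m^3
d^2 = (6.4e-05)^2 = 4.096e-09 m^2
Numerator = (rho_p - rho_f) * g * d^2 = 76 * 9.81 * 4.096e-09 = 3.0538138e-06
Denominator = 18 * mu = 18 * 0.001 = 0.018
v_s = 3.0538138e-06 / 0.018 = 1.69656e-04 m/s
Check: Re = rho_f * v_s * d / mu = 1000 * 1.69656e-04 * 6.4e-05 / 0.001 = 0.0109 < 1, so Stokes' law applies.

1.69656e-04 m/s


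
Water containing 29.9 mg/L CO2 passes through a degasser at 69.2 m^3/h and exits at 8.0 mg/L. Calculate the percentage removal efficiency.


CO2_out / CO2_in = 8.0 / 29.9 = 0.26755853
Fraction remaining = 0.26755853
efficiency = (1 - 0.26755853) * 100 = 73.2441 %

73.2441 %


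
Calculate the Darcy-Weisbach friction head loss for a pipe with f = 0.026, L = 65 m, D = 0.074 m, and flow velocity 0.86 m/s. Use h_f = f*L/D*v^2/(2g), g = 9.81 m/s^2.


v^2 = 0.86^2 = 0.7396 m^2/s^2
L/D = 65/0.074 = 878.37838
h_f = f*(L/D)*v^2/(2g) = 0.026 * 878.37838 * 0.7396 / 19.62 = 0.8609 m

0.8609 m


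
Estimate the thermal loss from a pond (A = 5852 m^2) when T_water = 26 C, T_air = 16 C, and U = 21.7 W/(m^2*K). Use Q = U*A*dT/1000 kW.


Temperature difference dT = 26 - 16 = 10 K
Heat loss (W) = U * A * dT = 21.7 * 5852 * 10 = 1269884 W
Convert to kW: 1269884 / 1000 = 1269.884 kW

1269.884 kW


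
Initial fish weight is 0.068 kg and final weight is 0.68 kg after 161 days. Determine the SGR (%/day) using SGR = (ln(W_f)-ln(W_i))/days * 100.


ln(W_f) = ln(0.68) = -0.38566248
ln(W_i) = ln(0.068) = -2.6882476
ln(W_f) - ln(W_i) = -0.38566248 - -2.6882476 = 2.3025851
SGR = 2.3025851 / 161 * 100 = 1.43018 %/day

1.43018 %/day


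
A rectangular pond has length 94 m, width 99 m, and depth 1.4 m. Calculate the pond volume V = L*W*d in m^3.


Base area = L * W = 94 * 99 = 9306 m^2
Volume = area * depth = 9306 * 1.4 = 13028.4 m^3

13028.4 m^3


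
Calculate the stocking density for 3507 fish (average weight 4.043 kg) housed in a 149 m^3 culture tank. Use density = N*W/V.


Total biomass = 3507 fish * 4.043 kg = 14178.801 kg
Density = total biomass / volume = 14178.801 / 149 = 95.1597 kg/m^3

95.1597 kg/m^3


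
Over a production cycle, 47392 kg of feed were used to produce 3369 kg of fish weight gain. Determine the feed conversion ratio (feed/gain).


FCR = feed consumed / weight gained
FCR = 47392 kg / 3369 kg = 14.0671

14.0671


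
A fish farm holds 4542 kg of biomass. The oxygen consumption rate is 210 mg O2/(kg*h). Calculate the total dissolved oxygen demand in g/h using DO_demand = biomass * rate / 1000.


Total O2 consumption (mg/h) = 4542 kg * 210 mg/(kg*h) = 953820 mg/h
Convert to g/h: 953820 / 1000 = 953.82 g/h

953.82 g/h


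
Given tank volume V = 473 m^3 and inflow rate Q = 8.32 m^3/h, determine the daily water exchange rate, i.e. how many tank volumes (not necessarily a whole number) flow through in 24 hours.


Daily flow volume = 8.32 m^3/h * 24 h = 199.68 m^3/day
Exchanges = daily flow / tank volume = 199.68 / 473 = 0.422156 exchanges/day

0.422156 exchanges/day


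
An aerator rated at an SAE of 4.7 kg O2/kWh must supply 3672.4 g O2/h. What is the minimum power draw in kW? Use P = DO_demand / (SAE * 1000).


SAE in g O2/kWh = 4.7 * 1000 = 4700 g/kWh
P = DO_demand / SAE_g = 3672.4 / 4700 = 0.781362 kW

0.781362 kW


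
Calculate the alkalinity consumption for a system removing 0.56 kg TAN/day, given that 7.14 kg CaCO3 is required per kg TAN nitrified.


Alkalinity factor: 7.14 kg CaCO3 consumed per kg TAN nitrified
alk = 0.56 kg TAN * 7.14 = 3.9984 kg CaCO3/day

3.9984 kg CaCO3/day


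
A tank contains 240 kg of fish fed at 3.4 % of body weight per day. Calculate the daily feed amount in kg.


Feeding rate fraction = 3.4% / 100 = 0.034
Daily feed = 240 kg * 0.034 = 8.16 kg/day

8.16 kg/day


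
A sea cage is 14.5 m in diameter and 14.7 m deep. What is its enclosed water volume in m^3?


r = d/2 = 14.5/2 = 7.25 m
Base area = pi*r^2 = pi*7.25^2 = 165.12996 m^2
Volume = 165.12996 * 14.7 = 2427.41 m^3

2427.41 m^3


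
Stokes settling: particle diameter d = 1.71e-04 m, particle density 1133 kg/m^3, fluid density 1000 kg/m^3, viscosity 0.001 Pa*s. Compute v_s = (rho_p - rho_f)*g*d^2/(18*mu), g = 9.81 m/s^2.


Density difference: rho_p - rho_f = 1133 - 1000 = 133 kg/m^3
d^2 = (1.71e-04)^2 = 2.9241e-08 m^2
Numerator = (rho_p - rho_f) * g * d^2 = 133 * 9.81 * 2.9241e-08 = 3.815161e-05
Denominator = 18 * mu = 18 * 0.001 = 0.018
v_s = 3.815161e-05 / 0.018 = 0.00211953 m/s
Check: Re = rho_f * v_s * d / mu = 1000 * 0.00211953 * 1.71e-04 / 0.001 = 0.362 < 1, so Stokes' law applies.

0.00211953 m/s


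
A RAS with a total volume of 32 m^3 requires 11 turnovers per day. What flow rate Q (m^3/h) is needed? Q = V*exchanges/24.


Daily recirculation volume = 32 m^3 * 11 = 352 m^3/day
Flow rate Q = daily volume / 24 h = 352 / 24 = 14.6667 m^3/h

14.6667 m^3/h
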